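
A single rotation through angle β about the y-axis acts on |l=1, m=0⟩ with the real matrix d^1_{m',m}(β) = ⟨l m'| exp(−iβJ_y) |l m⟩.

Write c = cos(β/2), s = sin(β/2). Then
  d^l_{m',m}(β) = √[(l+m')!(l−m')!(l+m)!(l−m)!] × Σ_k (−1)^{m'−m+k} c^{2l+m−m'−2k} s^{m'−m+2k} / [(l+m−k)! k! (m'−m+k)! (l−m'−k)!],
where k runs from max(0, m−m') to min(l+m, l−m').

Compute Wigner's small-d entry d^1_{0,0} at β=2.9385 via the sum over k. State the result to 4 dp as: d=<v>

d=-0.9794

d^1_{0,0}(β=2.9385) via Wigner's sum:
Half-angle: c=0.101372, s=0.994849. N=√(1·1·1·1)=1.000000
Admissible k: 0..1 (factorial args all ≥0)
  k=0: (−1)^0·1.0000/(1)·0.1014^2·0.9948^0 = +0.010276
  k=1: (−1)^1·1.0000/(1)·0.1014^0·0.9948^2 = -0.989724
d^1_{0,0}(2.9385) = +0.010276 -0.989724 = -0.979447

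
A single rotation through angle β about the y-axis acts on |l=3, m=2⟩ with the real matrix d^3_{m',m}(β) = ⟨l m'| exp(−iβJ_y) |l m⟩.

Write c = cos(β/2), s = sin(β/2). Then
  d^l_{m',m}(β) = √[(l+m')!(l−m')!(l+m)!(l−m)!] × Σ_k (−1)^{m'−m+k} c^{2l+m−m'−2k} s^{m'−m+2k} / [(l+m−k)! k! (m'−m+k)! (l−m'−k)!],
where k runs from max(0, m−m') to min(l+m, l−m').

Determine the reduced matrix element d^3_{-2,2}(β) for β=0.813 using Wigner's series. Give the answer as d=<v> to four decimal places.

d^3_{-2,2}(β=0.813) via Wigner's sum:
Half-angle: c=0.918510, s=0.395397. N=√(1·120·120·1)=120.000000
k∈{4,5} keeps every argument non-negative
  k=4: (−1)^0·120.0000/(24)·0.9185^2·0.3954^4 = +0.103103
  k=5: (−1)^1·120.0000/(120)·0.9185^0·0.3954^6 = -0.003821
d^3_{-2,2}(0.813) = +0.103103 -0.003821 = +0.099282

d=0.0993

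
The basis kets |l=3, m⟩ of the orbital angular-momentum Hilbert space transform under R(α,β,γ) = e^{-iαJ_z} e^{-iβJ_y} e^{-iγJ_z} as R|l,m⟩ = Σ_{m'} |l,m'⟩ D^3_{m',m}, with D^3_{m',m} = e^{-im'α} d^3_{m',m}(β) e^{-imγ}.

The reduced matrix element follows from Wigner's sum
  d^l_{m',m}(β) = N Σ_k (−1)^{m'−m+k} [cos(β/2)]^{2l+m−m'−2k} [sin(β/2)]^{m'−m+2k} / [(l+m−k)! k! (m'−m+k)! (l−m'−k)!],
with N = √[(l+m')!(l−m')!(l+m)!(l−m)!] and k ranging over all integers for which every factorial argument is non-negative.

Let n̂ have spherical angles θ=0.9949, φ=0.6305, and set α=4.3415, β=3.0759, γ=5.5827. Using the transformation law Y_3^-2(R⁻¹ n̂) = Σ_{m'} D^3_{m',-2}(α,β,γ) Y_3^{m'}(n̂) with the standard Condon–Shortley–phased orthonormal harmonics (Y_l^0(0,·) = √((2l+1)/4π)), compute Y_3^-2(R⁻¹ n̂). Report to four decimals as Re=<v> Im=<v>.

Need the full column D^3_{m',-2} for m'=−3..3 at α=4.3415, β=3.0759, γ=5.5827.
cos(β/2)=0.032840, sin(β/2)=0.999461
d^3_{-3,-2}: single k=1 term ⇒ +0.000000;  D = +0.000000-0.000000i
d^3_{-2,-2}: k∈[0..1] ⇒ +0.000000 -0.000006 = -0.000006;  D = -0.000003-0.000005i
d^3_{-1,-2}: k∈[0..1] ⇒ -0.000000 +0.000224 = +0.000224;  D = -0.000219+0.000045i
d^3_{0,-2}: k∈[0..1] ⇒ +0.000006 -0.005894 = -0.005888;  D = -0.000995+0.005803i
d^3_{1,-2}: k∈[0..1] ⇒ -0.000224 +0.103571 = +0.103347;  D = +0.088604+0.053198i
d^3_{2,-2}: k∈[0..1] ⇒ +0.005381 -0.996768 = -0.991387;  D = +0.783679-0.607204i
d^3_{3,-2}: single k=0 term ⇒ -0.080226;  D = +0.022810+0.076914i
Y_3^{m'}(θ=0.9949,φ=0.6305) and Σ D·Y over m':
  (+0.0000-0.0000i)·(-0.0776-0.2336i)  (-0.0000-0.0000i)·(+0.1194-0.3729i)  (-0.0002+0.0000i)·(+0.1057-0.0772i)  (-0.0010+0.0058i)·(-0.3083+0.0000i)  (+0.0886+0.0532i)·(-0.1057-0.0772i)  (+0.7837-0.6072i)·(+0.1194+0.3729i)  (+0.0228+0.0769i)·(+0.0776-0.2336i)
Y_3^-2(R⁻¹ n̂) = +0.334697+0.206143i

Re=0.3347 Im=0.2061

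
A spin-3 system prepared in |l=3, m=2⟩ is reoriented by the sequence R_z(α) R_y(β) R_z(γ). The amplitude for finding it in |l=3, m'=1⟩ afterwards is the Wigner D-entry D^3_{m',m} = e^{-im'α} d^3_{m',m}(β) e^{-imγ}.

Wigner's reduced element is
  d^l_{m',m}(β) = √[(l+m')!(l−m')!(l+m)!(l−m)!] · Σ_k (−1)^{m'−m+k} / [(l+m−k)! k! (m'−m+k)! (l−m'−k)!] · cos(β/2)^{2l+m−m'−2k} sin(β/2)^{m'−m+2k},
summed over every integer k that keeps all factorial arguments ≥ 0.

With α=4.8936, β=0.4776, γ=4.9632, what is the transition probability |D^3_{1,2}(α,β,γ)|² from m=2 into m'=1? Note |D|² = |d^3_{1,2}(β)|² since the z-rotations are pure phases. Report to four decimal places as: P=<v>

Split into d^3_{1,2}(β=0.4776) × two z-phases.
Half-angle: c=0.971623, s=0.236537. N=√(24·2·120·1)=75.894664
The bounds max(0,m−m')=1 and min(l+m,l−m')=2 give 2 terms
  k=1: (−1)^0·75.8947/(24)·0.9716^5·0.2365^1 = +0.647719
  k=2: (−1)^1·75.8947/(12)·0.9716^3·0.2365^3 = -0.076775
d^3_{1,2}(0.4776) = +0.647719 -0.076775 = +0.570944
|D^3_{1,2}|² = |d^3_{1,2}(β)|² = (+0.570944)² = 0.325977 (the z-rotation phases have unit modulus)

P=0.3260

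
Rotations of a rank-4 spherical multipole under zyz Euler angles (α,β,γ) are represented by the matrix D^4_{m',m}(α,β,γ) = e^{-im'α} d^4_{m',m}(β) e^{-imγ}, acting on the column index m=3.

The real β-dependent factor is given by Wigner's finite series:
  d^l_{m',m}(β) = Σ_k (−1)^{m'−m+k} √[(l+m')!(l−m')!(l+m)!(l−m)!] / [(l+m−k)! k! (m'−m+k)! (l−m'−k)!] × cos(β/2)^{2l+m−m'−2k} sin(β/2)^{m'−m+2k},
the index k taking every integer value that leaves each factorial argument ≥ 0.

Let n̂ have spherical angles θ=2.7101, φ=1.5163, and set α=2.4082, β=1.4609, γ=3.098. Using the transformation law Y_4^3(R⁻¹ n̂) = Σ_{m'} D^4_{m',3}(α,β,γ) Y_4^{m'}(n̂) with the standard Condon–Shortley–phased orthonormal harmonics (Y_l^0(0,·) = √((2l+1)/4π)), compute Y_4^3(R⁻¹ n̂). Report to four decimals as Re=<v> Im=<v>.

Re=0.1241 Im=-0.1494

Need the full column D^4_{m',3} for m'=−4..4 at α=2.4082, β=1.4609, γ=3.098.
cos(β/2)=0.744874, sin(β/2)=0.667205
d^4_{-4,3}: single k=7 term ⇒ +0.124006;  D = +0.116957+0.041214i
d^4_{-3,3}: k∈[6..7] ⇒ +0.342625 -0.039271 = +0.303354;  D = -0.145064-0.266421i
d^4_{-2,3}: k∈[5..6] ⇒ +0.613381 -0.164044 = +0.449336;  D = -0.104533+0.437008i
d^4_{-1,3}: k∈[4..5] ⇒ +0.807026 -0.388500 = +0.418526;  D = +0.344805-0.237220i
d^4_{0,3}: k∈[3..4] ⇒ +0.805854 -0.646560 = +0.159294;  D = -0.157934-0.020773i
d^4_{1,3}: k∈[2..3] ⇒ +0.603513 -0.807026 = -0.203514;  D = -0.132136-0.154784i
d^4_{2,3}: k∈[1..2] ⇒ +0.317617 -0.764500 = -0.446883;  D = -0.011960+0.446723i
d^4_{3,3}: k∈[0..1] ⇒ +0.094768 -0.532248 = -0.437480;  D = +0.301440-0.317053i
d^4_{4,3}: single k=0 term ⇒ -0.240096;  D = -0.239380+0.018528i
Y_4^{m'}(θ=2.7101,φ=1.5163) and Σ D·Y over m':
  (+0.1170+0.0412i)·(+0.0132+0.0029i)  (-0.1451-0.2664i)·(+0.0135-0.0821i)  (-0.1045+0.4370i)·(-0.2778-0.0304i)  (+0.3448-0.2372i)·(-0.0272+0.4981i)  (-0.1579-0.0208i)·(+0.2194+0.0000i)  (-0.1321-0.1548i)·(+0.0272+0.4981i)  (-0.0120+0.4467i)·(-0.2778+0.0304i)  (+0.3014-0.3171i)·(-0.0135-0.0821i)  (-0.2394+0.0185i)·(+0.0132-0.0029i)
Y_4^3(R⁻¹ n̂) = +0.124095-0.149367i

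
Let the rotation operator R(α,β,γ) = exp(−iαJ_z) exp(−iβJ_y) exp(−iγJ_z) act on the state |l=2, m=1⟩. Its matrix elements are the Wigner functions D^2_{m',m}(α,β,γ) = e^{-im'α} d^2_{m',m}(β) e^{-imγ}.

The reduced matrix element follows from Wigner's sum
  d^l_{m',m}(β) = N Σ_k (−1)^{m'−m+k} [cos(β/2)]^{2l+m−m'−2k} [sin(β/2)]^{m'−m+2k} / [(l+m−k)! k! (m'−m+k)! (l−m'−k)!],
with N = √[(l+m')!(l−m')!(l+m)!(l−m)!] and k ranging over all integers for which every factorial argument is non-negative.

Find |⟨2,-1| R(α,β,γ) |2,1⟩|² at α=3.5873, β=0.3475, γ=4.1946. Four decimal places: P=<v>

First d^2_{-1,1}(β=0.3475), then the phase factors e^{-i(-1)α} and e^{-i(1)γ}:
With c≡cos(β/2)=0.984943 and s≡sin(β/2)=0.172877, N=[1·6·6·1]^{1/2}=6.000000
The bounds max(0,m−m')=2 and min(l+m,l−m')=3 give 2 terms
  k=2: (−1)^0·6.0000/(2)·0.9849^2·0.1729^2 = +0.086980
  k=3: (−1)^1·6.0000/(6)·0.9849^0·0.1729^4 = -0.000893
d^2_{-1,1}(0.3475) = +0.086980 -0.000893 = +0.086087
|D^2_{-1,1}|² = |d^2_{-1,1}(β)|² = (+0.086087)² = 0.007411 (the z-rotation phases have unit modulus)

P=0.0074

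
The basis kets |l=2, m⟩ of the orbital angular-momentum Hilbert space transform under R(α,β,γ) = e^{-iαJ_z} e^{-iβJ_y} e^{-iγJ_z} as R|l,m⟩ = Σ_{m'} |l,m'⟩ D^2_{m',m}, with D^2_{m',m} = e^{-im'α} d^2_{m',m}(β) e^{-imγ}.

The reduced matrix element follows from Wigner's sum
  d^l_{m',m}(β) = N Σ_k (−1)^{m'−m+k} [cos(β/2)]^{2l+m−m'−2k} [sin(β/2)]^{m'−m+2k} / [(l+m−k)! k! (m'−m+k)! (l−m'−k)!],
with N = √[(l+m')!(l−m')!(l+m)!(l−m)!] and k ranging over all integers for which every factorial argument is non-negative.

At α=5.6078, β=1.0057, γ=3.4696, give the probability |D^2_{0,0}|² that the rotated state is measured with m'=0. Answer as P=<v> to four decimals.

P=0.0049

Split into d^2_{0,0}(β=1.0057) × two z-phases.
With c≡cos(β/2)=0.876213 and s≡sin(β/2)=0.481925, N=[2·2·2·2]^{1/2}=4.000000
k: max(0,(0)−(0))=0 … min(2+(0),2−(0))=2
  k=0: (−1)^0·4.0000/(4)·0.8762^4·0.4819^0 = +0.589438
  k=1: (−1)^1·4.0000/(1)·0.8762^2·0.4819^2 = -0.713243
  k=2: (−1)^2·4.0000/(4)·0.8762^0·0.4819^4 = +0.053941
d^2_{0,0}(1.0057) = +0.589438 -0.713243 +0.053941 = -0.069864
|D^2_{0,0}|² = |d^2_{0,0}(β)|² = (-0.069864)² = 0.004881 (the z-rotation phases have unit modulus)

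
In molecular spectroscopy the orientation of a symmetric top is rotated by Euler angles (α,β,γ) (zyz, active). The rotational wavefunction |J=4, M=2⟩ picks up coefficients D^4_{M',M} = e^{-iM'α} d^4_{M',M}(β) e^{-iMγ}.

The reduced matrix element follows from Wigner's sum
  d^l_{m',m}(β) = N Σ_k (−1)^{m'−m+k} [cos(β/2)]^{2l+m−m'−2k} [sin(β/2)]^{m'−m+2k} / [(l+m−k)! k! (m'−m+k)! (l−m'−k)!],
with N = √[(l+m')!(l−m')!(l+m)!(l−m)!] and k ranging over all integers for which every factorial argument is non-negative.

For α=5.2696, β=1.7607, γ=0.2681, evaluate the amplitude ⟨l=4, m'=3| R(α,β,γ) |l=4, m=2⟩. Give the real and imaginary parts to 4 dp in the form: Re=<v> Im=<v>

Re=-0.3347 Im=0.2477

D^4_{3,2}(5.2696,1.7607,0.2681) = e^{-i·3·5.2696}·d^4_{3,2}(1.7607)·e^{-i·2·0.2681}. Compute d first:
Half-angle: c=0.636881, s=0.770962. N=√(5040·1·720·2)=2693.993318
Admissible k: 0..1 (factorial args all ≥0)
  k=0: (−1)^1·2693.9933/(720)·0.6369^7·0.7710^1 = -0.122605
  k=1: (−1)^2·2693.9933/(240)·0.6369^5·0.7710^3 = +0.538985
d^4_{3,2}(1.7607) = -0.122605 +0.538985 = +0.416380
Attach z-rotation phases: D = e^{-i(3)(5.2696)}·(+0.416380)·e^{-i(2)(0.2681)} = -0.334712+0.247670i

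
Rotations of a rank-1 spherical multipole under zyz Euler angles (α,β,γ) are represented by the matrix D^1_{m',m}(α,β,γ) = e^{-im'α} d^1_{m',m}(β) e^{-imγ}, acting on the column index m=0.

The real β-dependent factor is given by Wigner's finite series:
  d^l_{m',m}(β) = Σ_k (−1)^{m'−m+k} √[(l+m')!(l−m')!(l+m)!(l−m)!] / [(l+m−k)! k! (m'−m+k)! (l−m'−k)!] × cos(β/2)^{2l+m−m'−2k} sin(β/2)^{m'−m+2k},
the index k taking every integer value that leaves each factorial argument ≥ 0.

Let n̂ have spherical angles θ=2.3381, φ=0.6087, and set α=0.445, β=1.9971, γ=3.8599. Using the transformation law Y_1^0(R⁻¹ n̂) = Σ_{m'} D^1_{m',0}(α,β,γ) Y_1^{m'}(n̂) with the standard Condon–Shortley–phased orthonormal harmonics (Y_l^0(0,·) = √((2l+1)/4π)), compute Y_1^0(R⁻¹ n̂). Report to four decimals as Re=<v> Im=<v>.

Need the full column D^1_{m',0} for m'=−1..1 at α=0.445, β=1.9971, γ=3.8599.
cos(β/2)=0.541522, sin(β/2)=0.840687
d^1_{-1,0}: single k=1 term ⇒ +0.643821;  D = +0.581120+0.277138i
d^1_{0,0}: k∈[0..1] ⇒ +0.293246 -0.706754 = -0.413508;  D = -0.413508+0.000000i
d^1_{1,0}: single k=0 term ⇒ -0.643821;  D = -0.581120+0.277138i
Y_1^{m'}(θ=2.3381,φ=0.6087) and Σ D·Y over m':
  (+0.5811+0.2771i)·(+0.2040-0.1422i)  (-0.4135+0.0000i)·(-0.3392+0.0000i)  (-0.5811+0.2771i)·(-0.2040-0.1422i)
Y_1^0(R⁻¹ n̂) = +0.456188+0.000000i

Re=0.4562 Im=0.0000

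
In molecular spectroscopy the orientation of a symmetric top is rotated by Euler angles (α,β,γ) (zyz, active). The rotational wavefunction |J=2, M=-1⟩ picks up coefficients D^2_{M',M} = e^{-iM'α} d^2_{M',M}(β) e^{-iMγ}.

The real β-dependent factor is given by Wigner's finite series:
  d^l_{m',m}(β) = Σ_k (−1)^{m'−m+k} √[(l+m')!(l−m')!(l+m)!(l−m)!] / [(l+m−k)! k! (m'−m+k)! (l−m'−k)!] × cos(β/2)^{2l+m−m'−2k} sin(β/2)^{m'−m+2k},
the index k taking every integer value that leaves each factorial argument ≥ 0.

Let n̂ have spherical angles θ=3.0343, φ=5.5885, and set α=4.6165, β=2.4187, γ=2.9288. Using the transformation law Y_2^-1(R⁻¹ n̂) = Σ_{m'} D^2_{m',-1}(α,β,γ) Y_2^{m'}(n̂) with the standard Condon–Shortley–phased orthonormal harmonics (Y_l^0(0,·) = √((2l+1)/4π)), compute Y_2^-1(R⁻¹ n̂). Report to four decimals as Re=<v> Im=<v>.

Re=-0.3520 Im=0.1310

Need the full column D^2_{m',-1} for m'=−2..2 at α=4.6165, β=2.4187, γ=2.9288.
cos(β/2)=0.353627, sin(β/2)=0.935386
d^2_{-2,-1}: single k=1 term ⇒ +0.082729;  D = +0.076051-0.032564i
d^2_{-1,-1}: k∈[0..1] ⇒ +0.015638 -0.328243 = -0.312605;  D = -0.094970-0.297829i
d^2_{0,-1}: k∈[0..1] ⇒ -0.101322 +0.708916 = +0.607594;  D = -0.593889+0.128318i
d^2_{1,-1}: k∈[0..1] ⇒ +0.328243 -0.765533 = -0.437290;  D = +0.051004+0.434306i
d^2_{2,-1}: single k=0 term ⇒ -0.578827;  D = -0.578700+0.012163i
Y_2^{m'}(θ=3.0343,φ=5.5885) and Σ D·Y over m':
  (+0.0761-0.0326i)·(+0.0008+0.0044i)  (-0.0950-0.2978i)·(-0.0632-0.0527i)  (-0.5939+0.1283i)·(+0.6199+0.0000i)  (+0.0510+0.4343i)·(+0.0632-0.0527i)  (-0.5787+0.0122i)·(+0.0008-0.0044i)
Y_2^-1(R⁻¹ n̂) = -0.351968+0.130965i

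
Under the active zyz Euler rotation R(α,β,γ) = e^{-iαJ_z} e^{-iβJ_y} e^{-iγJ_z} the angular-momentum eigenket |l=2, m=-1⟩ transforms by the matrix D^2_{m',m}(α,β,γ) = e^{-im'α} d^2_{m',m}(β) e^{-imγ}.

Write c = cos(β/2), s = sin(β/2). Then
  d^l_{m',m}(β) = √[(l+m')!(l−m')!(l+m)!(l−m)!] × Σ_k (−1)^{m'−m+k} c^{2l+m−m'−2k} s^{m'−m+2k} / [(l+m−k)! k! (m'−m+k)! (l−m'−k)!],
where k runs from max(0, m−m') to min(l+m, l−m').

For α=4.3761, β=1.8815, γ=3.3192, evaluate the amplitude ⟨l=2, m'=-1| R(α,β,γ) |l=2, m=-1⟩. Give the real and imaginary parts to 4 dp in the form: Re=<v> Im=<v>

Re=-0.0884 Im=-0.5524

Split into d^2_{-1,-1}(β=1.8815) × two z-phases.
Half-angle: c=0.589182, s=0.808000. N=√(1·6·1·6)=6.000000
The bounds max(0,m−m')=0 and min(l+m,l−m')=1 give 2 terms
  k=0: (−1)^0·6.0000/(6)·0.5892^4·0.8080^0 = +0.120503
  k=1: (−1)^1·6.0000/(2)·0.5892^2·0.8080^2 = -0.679897
d^2_{-1,-1}(1.8815) = +0.120503 -0.679897 = -0.559394
Attach z-rotation phases: D = e^{-i(-1)(4.3761)}·(-0.559394)·e^{-i(-1)(3.3192)} = -0.088394-0.552366i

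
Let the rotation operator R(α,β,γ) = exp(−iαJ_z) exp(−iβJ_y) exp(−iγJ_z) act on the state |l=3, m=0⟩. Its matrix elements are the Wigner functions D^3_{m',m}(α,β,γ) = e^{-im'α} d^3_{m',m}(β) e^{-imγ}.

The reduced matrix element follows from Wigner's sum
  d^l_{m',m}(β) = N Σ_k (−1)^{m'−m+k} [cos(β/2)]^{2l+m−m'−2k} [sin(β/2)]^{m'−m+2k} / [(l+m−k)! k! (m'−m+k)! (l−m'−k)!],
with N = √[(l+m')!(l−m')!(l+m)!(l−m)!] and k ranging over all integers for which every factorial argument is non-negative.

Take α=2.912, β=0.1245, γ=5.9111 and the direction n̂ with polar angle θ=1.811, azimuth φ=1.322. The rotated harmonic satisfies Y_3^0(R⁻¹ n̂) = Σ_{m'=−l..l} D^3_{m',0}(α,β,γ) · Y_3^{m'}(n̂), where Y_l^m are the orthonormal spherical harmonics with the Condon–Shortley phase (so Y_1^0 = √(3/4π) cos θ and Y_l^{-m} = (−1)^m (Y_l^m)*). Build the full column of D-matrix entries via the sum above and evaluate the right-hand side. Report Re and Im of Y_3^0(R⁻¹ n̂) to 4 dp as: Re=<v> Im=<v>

Re=0.2416 Im=0.0000

Need the full column D^3_{m',0} for m'=−3..3 at α=2.912, β=0.1245, γ=5.9111.
cos(β/2)=0.998063, sin(β/2)=0.062210
d^3_{-3,0}: single k=3 term ⇒ +0.001070;  D = -0.000826+0.000680i
d^3_{-2,0}: k∈[2..3] ⇒ +0.021033 -0.000082 = +0.020952;  D = +0.018781-0.009286i
d^3_{-1,0}: k∈[1..3] ⇒ +0.213422 -0.002487 +0.000003 = +0.210938;  D = -0.205403+0.048005i
d^3_{0,0}: k∈[0..3] ⇒ +0.988435 -0.034561 +0.000134 -0.000000 = +0.954007;  D = +0.954007+0.000000i
d^3_{1,0}: k∈[0..2] ⇒ -0.213422 +0.002487 -0.000003 = -0.210938;  D = +0.205403+0.048005i
d^3_{2,0}: k∈[0..1] ⇒ +0.021033 -0.000082 = +0.020952;  D = +0.018781+0.009286i
d^3_{3,0}: single k=0 term ⇒ -0.001070;  D = +0.000826+0.000680i
Y_3^{m'}(θ=1.811,φ=1.322) and Σ D·Y over m':
  (-0.0008+0.0007i)·(-0.2596+0.2807i)  (+0.0188-0.0093i)·(+0.2016+0.1095i)  (-0.2054+0.0480i)·(-0.0554+0.2181i)  (+0.9540+0.0000i)·(+0.2412+0.0000i)  (+0.2054+0.0480i)·(+0.0554+0.2181i)  (+0.0188+0.0093i)·(+0.2016-0.1095i)  (+0.0008+0.0007i)·(+0.2596+0.2807i)
Y_3^0(R⁻¹ n̂) = +0.241594-0.000000i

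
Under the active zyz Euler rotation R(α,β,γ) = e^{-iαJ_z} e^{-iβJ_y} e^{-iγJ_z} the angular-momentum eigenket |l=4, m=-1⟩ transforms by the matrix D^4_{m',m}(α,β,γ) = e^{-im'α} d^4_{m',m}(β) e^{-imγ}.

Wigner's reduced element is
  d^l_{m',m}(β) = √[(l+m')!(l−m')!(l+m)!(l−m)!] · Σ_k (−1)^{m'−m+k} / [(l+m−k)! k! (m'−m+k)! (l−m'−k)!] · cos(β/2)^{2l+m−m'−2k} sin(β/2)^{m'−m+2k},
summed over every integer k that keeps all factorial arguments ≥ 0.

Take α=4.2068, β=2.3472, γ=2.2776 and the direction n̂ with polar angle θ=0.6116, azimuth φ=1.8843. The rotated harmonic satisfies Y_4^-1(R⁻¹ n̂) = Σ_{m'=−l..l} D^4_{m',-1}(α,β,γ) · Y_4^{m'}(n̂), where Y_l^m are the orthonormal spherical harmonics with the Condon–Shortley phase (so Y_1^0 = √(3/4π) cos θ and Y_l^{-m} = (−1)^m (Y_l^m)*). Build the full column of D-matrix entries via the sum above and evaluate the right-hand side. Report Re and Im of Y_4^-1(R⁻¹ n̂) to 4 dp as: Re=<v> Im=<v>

Need the full column D^4_{m',-1} for m'=−4..4 at α=4.2068, β=2.3472, γ=2.2776.
cos(β/2)=0.386834, sin(β/2)=0.922149
d^4_{-4,-1}: single k=3 term ⇒ +0.050830;  D = +0.049184+0.012834i
d^4_{-3,-1}: k∈[2..3] ⇒ +0.022616 -0.214202 = -0.191586;  D = +0.132103-0.138758i
d^4_{-2,-1}: k∈[1..3] ⇒ +0.005071 -0.144091 +0.545879 = +0.406860;  D = -0.121934-0.388158i
d^4_{-1,-1}: k∈[0..3] ⇒ +0.000501 -0.042741 +0.485765 -0.920147 = -0.476622;  D = -0.467005-0.095257i
d^4_{0,-1}: k∈[0..3] ⇒ -0.005346 +0.182262 -1.035733 +0.980954 = +0.122137;  D = -0.079317+0.092878i
d^4_{1,-1}: k∈[0..3] ⇒ +0.028494 -0.485765 +1.380221 -0.522889 = +0.400061;  D = -0.140333-0.374640i
d^4_{2,-1}: k∈[0..2] ⇒ -0.096060 +0.818818 -0.930614 = -0.207856;  D = -0.205609-0.030483i
d^4_{3,-1}: k∈[0..1] ⇒ +0.214202 -0.730344 = -0.516142;  D = +0.313501-0.410024i
d^4_{4,-1}: single k=0 term ⇒ -0.288852;  D = +0.115783+0.264631i
Y_4^{m'}(θ=0.6116,φ=1.8843) and Σ D·Y over m':
  (+0.0492+0.0128i)·(+0.0150-0.0457i)  (+0.1321-0.1388i)·(+0.1567+0.1143i)  (-0.1219-0.3882i)·(-0.3297+0.2389i)  (-0.4670-0.0953i)·(-0.1161-0.3580i)  (-0.0793+0.0929i)·(-0.1463+0.0000i)  (-0.1403-0.3746i)·(+0.1161-0.3580i)  (-0.2056-0.0305i)·(-0.3297-0.2389i)  (+0.3135-0.4100i)·(-0.1567+0.1143i)  (+0.1158+0.2646i)·(+0.0150+0.0457i)
Y_4^-1(R⁻¹ n̂) = +0.100033+0.430110i

Re=0.1000 Im=0.4301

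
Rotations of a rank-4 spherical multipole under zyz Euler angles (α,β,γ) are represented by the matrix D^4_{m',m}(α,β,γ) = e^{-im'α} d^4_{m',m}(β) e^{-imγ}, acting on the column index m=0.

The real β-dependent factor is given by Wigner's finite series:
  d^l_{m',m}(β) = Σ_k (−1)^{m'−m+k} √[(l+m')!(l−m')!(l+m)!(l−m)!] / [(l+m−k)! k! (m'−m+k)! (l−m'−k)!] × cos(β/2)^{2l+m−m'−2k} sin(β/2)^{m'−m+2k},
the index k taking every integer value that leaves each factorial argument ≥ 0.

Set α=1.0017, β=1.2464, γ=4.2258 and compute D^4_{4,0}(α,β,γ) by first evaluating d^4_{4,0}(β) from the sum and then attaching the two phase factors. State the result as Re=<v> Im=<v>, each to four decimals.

First d^4_{4,0}(β=1.2464), then the phase factors e^{-i(4)α} and e^{-i(0)γ}:
c=cos(1.2464/2)=0.812015, s=sin(1.2464/2)=0.583637; N=√[40320·1·24·24]=4819.161753
k∈{0} keeps every argument non-negative
  k=0: (−1)^4·4819.1618/(576)·0.8120^4·0.5836^4 = +0.422061
d^4_{4,0}(1.2464) = +0.422061
Attach z-rotation phases: D = e^{-i(4)(1.0017)}·(+0.422061)·e^{-i(0)(4.2258)} = -0.273699+0.321285i

Re=-0.2737 Im=0.3213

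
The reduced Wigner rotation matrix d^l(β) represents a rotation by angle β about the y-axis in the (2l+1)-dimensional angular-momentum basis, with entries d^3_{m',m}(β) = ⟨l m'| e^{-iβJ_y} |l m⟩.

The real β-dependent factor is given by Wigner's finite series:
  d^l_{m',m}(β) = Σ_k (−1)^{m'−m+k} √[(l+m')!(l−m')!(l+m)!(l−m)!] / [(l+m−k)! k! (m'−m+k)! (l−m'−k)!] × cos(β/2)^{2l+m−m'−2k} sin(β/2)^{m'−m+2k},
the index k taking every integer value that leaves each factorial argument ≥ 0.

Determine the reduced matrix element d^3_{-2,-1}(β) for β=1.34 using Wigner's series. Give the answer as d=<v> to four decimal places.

d=-0.1483

d^3_{-2,-1}(β=1.34) via Wigner's sum:
With c≡cos(β/2)=0.783822 and s≡sin(β/2)=0.620986, N=[1·120·2·24]^{1/2}=75.894664
Admissible k: 1..2 (factorial args all ≥0)
  k=1: (−1)^0·75.8947/(24)·0.7838^5·0.6210^1 = +0.580989
  k=2: (−1)^1·75.8947/(12)·0.7838^3·0.6210^3 = -0.729335
d^3_{-2,-1}(1.34) = +0.580989 -0.729335 = -0.148346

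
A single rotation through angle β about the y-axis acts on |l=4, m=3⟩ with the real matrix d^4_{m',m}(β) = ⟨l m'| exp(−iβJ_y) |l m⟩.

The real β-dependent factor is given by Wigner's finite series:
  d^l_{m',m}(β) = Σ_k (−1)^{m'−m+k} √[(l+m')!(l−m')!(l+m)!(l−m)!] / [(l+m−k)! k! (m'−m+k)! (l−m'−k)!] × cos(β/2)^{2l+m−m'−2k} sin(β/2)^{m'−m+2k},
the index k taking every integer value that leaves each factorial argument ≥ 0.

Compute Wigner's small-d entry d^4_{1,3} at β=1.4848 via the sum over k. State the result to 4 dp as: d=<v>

d=-0.2340

d^4_{1,3}(β=1.4848) via Wigner's sum:
With c≡cos(β/2)=0.736848 and s≡sin(β/2)=0.676058, N=[120·6·5040·1]^{1/2}=1904.940944
The bounds max(0,m−m')=2 and min(l+m,l−m')=3 give 2 terms
  k=2: (−1)^0·1904.9409/(240)·0.7368^6·0.6761^2 = +0.580639
  k=3: (−1)^1·1904.9409/(144)·0.7368^4·0.6761^4 = -0.814643
d^4_{1,3}(1.4848) = +0.580639 -0.814643 = -0.234004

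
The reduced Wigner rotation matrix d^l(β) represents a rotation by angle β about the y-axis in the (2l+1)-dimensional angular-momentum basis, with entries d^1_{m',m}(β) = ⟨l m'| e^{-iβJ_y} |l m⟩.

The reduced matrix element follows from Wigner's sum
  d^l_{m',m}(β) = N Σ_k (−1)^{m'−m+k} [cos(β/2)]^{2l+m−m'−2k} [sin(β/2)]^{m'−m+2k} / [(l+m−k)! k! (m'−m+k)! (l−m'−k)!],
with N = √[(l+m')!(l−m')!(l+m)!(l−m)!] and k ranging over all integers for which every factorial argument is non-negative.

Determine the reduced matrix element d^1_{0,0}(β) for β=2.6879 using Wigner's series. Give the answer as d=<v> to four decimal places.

d=-0.8988

d^1_{0,0}(β=2.6879) via Wigner's sum:
With c≡cos(β/2)=0.224906 and s≡sin(β/2)=0.974381, N=[1·1·1·1]^{1/2}=1.000000
k: max(0,(0)−(0))=0 … min(1+(0),1−(0))=1
  k=0: (−1)^0·1.0000/(1)·0.2249^2·0.9744^0 = +0.050583
  k=1: (−1)^1·1.0000/(1)·0.2249^0·0.9744^2 = -0.949417
d^1_{0,0}(2.6879) = +0.050583 -0.949417 = -0.898835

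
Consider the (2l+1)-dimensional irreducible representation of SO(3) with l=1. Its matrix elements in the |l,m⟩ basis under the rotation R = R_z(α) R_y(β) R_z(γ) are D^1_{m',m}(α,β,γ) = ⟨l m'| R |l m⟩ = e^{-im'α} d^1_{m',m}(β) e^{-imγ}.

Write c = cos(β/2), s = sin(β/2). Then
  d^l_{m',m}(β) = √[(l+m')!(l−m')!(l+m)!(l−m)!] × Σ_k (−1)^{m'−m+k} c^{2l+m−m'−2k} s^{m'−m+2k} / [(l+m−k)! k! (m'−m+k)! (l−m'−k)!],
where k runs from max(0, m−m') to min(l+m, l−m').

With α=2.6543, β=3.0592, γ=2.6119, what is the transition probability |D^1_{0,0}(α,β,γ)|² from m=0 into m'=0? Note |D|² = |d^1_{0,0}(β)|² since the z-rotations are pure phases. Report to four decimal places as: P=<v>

First d^1_{0,0}(β=3.0592), then the phase factors e^{-i(0)α} and e^{-i(0)γ}:
Half-angle: c=0.041185, s=0.999152. N=√(1·1·1·1)=1.000000
k∈{0,1} keeps every argument non-negative
  k=0: (−1)^0·1.0000/(1)·0.0412^2·0.9992^0 = +0.001696
  k=1: (−1)^1·1.0000/(1)·0.0412^0·0.9992^2 = -0.998304
d^1_{0,0}(3.0592) = +0.001696 -0.998304 = -0.996608
|D^1_{0,0}|² = |d^1_{0,0}(β)|² = (-0.996608)² = 0.993227 (the z-rotation phases have unit modulus)

P=0.9932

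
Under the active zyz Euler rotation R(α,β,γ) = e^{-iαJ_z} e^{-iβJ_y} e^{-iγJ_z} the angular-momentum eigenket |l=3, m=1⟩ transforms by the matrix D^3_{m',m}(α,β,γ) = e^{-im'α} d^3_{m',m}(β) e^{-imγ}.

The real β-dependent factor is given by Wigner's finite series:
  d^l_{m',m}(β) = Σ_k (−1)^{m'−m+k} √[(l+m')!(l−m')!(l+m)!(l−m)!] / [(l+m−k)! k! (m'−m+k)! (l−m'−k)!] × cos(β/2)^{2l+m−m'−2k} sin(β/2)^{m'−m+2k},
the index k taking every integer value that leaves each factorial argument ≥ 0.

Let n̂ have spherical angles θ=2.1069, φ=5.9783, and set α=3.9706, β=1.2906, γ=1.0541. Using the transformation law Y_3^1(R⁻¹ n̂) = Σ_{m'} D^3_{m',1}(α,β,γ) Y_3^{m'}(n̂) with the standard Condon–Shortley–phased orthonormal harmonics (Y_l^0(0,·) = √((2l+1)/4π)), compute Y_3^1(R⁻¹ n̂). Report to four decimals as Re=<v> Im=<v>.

Re=-0.0575 Im=-0.0030

Need the full column D^3_{m',1} for m'=−3..3 at α=3.9706, β=1.2906, γ=1.0541.
cos(β/2)=0.798919, sin(β/2)=0.601438
d^3_{-3,1}: single k=4 term ⇒ +0.323456;  D = -0.044455-0.320387i
d^3_{-2,1}: k∈[3..4] ⇒ +0.701636 -0.198819 = +0.502817;  D = +0.413878+0.285534i
d^3_{-1,1}: k∈[2..4] ⇒ +0.884189 -0.668128 +0.047331 = +0.263392;  D = -0.256747+0.058788i
d^3_{0,1}: k∈[1..3] ⇒ +0.678104 -1.152905 +0.217795 = -0.257006;  D = -0.126964+0.223455i
d^3_{1,1}: k∈[0..2] ⇒ +0.260027 -1.178918 +0.501096 = -0.417796;  D = -0.128371-0.397585i
d^3_{2,1}: k∈[0..1] ⇒ -0.619021 +0.701636 = +0.082614;  D = -0.075112-0.034400i
d^3_{3,1}: single k=0 term ⇒ +0.570741;  D = +0.525792-0.222010i
Y_3^{m'}(θ=2.1069,φ=5.9783) and Σ D·Y over m':
  (-0.0445-0.3204i)·(+0.1617+0.2101i)  (+0.4139+0.2855i)·(-0.3163-0.2210i)  (-0.2567+0.0588i)·(+0.0807+0.0254i)  (-0.1270+0.2235i)·(+0.3232+0.0000i)  (-0.1284-0.3976i)·(-0.0807+0.0254i)  (-0.0751-0.0344i)·(-0.3163+0.2210i)  (+0.5258-0.2220i)·(-0.1617+0.2101i)
Y_3^1(R⁻¹ n̂) = -0.057539-0.003008i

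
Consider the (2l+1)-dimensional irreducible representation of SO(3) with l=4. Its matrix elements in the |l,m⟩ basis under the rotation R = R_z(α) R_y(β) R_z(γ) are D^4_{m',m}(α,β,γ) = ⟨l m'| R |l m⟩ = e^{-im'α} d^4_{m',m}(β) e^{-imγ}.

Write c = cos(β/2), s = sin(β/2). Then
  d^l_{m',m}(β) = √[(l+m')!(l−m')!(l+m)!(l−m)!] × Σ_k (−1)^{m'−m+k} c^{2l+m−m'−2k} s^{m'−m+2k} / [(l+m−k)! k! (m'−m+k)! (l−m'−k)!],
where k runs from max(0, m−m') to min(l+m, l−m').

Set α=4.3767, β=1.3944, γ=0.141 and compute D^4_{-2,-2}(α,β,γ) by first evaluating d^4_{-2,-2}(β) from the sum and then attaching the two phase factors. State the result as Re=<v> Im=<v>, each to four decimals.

Split into d^4_{-2,-2}(β=1.3944) × two z-phases.
Half-angle: c=0.766643, s=0.642074. N=√(2·720·2·720)=1440.000000
k∈{0,1,2} keeps every argument non-negative
  k=0: (−1)^0·1440.0000/(1440)·0.7666^8·0.6421^0 = +0.119329
  k=1: (−1)^1·1440.0000/(120)·0.7666^6·0.6421^2 = -1.004407
  k=2: (−1)^2·1440.0000/(96)·0.7666^4·0.6421^4 = +0.880650
d^4_{-2,-2}(1.3944) = +0.119329 -1.004407 +0.880650 = -0.004429
Attach z-rotation phases: D = e^{-i(-2)(4.3767)}·(-0.004429)·e^{-i(-2)(0.141)} = +0.004097-0.001681i

Re=0.0041 Im=-0.0017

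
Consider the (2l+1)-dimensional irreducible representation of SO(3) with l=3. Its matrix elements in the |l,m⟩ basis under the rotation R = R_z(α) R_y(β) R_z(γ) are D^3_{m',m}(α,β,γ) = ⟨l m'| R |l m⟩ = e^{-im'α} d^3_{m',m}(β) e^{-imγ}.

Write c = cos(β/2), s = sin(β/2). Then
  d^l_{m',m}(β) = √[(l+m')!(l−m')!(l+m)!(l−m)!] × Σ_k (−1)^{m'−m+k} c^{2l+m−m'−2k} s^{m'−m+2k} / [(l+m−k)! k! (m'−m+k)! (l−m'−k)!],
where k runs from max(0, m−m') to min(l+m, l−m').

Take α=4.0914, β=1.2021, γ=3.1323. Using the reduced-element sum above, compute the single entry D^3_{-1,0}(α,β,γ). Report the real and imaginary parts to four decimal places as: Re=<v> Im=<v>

Re=0.0824 Im=0.1152

First d^3_{-1,0}(β=1.2021), then the phase factors e^{-i(-1)α} and e^{-i(0)γ}:
With c≡cos(β/2)=0.824742 and s≡sin(β/2)=0.565509, N=[2·24·6·6]^{1/2}=41.569219
k∈{1,2,3} keeps every argument non-negative
  k=1: (−1)^0·41.5692/(12)·0.8247^5·0.5655^1 = +0.747517
  k=2: (−1)^1·41.5692/(4)·0.8247^3·0.5655^3 = -1.054350
  k=3: (−1)^2·41.5692/(12)·0.8247^1·0.5655^5 = +0.165236
d^3_{-1,0}(1.2021) = +0.747517 -1.054350 +0.165236 = -0.141596
D = (-0.581840-0.813303i)·(-0.141596)·(+1.000000+0.000000i) = +0.082386+0.115161i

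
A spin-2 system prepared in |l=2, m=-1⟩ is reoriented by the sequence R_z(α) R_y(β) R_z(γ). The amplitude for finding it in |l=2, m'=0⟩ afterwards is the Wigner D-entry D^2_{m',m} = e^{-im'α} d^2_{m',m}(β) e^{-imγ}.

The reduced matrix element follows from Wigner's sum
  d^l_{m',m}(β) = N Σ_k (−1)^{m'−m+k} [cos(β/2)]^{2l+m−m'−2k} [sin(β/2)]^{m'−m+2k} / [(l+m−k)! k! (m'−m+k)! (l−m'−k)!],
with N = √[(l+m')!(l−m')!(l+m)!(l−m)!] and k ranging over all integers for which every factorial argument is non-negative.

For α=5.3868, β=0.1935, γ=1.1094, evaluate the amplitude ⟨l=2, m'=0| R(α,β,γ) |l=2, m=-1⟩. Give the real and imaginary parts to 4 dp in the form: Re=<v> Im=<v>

Re=-0.1029 Im=-0.2069

Split into d^2_{0,-1}(β=0.1935) × two z-phases.
Half-angle: c=0.995323, s=0.096599. N=√(2·2·1·6)=4.898979
Admissible k: 0..1 (factorial args all ≥0)
  k=0: (−1)^1·4.8990/(2)·0.9953^3·0.0966^1 = -0.233314
  k=1: (−1)^2·4.8990/(2)·0.9953^1·0.0966^3 = +0.002198
d^2_{0,-1}(0.1935) = -0.233314 +0.002198 = -0.231117
D = (+1.000000+0.000000i)·(-0.231117)·(+0.445199+0.895432i) = -0.102893-0.206949i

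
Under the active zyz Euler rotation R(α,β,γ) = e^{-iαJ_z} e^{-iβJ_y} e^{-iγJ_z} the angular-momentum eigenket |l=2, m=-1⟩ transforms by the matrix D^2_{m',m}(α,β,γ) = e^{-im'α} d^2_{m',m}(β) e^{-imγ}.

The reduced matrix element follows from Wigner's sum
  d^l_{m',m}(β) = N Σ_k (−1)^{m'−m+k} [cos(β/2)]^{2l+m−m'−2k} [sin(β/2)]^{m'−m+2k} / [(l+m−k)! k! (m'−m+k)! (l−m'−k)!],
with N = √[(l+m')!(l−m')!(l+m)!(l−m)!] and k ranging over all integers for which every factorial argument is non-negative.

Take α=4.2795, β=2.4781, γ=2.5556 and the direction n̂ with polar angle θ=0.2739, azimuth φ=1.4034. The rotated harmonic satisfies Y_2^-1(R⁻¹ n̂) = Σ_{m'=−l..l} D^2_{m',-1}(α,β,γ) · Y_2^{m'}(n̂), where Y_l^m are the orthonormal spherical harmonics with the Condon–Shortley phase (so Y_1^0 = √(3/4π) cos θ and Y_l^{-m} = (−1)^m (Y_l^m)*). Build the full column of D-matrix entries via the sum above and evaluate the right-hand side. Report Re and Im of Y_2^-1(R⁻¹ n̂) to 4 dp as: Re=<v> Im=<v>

Re=-0.2013 Im=0.1941

Need the full column D^2_{m',-1} for m'=−2..2 at α=4.2795, β=2.4781, γ=2.5556.
cos(β/2)=0.325695, sin(β/2)=0.945475
d^2_{-2,-1}: single k=1 term ⇒ +0.065330;  D = +0.007758-0.064868i
d^2_{-1,-1}: k∈[0..1] ⇒ +0.011252 -0.284474 = -0.273222;  D = -0.232654-0.143255i
d^2_{0,-1}: k∈[0..1] ⇒ -0.080012 +0.674274 = +0.594262;  D = -0.495117+0.328642i
d^2_{1,-1}: k∈[0..1] ⇒ +0.284474 -0.799098 = -0.514624;  D = +0.078483+0.508605i
d^2_{2,-1}: single k=0 term ⇒ -0.550542;  D = -0.529134-0.152032i
Y_2^{m'}(θ=0.2739,φ=1.4034) and Σ D·Y over m':
  (+0.0078-0.0649i)·(-0.0267-0.0093i)  (-0.2327-0.1433i)·(+0.0335-0.1984i)  (-0.4951+0.3286i)·(+0.5616+0.0000i)  (+0.0785+0.5086i)·(-0.0335-0.1984i)  (-0.5291-0.1520i)·(-0.0267+0.0093i)
Y_2^-1(R⁻¹ n̂) = -0.201268+0.194088i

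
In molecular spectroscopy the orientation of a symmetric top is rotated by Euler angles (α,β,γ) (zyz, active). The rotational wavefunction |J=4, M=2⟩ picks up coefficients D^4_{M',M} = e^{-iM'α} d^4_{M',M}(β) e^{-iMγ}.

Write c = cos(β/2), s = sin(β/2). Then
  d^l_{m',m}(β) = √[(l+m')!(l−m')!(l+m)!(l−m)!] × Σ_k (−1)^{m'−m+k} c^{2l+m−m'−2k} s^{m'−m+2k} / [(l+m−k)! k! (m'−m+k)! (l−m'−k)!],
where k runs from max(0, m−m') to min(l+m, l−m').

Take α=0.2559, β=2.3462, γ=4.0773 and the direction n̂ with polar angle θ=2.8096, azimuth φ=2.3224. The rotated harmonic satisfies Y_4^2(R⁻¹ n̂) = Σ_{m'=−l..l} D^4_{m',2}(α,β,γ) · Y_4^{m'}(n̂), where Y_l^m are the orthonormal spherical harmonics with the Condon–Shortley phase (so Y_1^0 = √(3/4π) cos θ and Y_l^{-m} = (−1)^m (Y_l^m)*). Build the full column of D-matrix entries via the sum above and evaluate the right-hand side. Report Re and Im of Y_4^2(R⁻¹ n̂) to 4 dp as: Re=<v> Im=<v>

Re=0.1023 Im=-0.2414

Need the full column D^4_{m',2} for m'=−4..4 at α=0.2559, β=2.3462, γ=4.0773.
cos(β/2)=0.387295, sin(β/2)=0.921956
d^4_{-4,2}: single k=6 term ⇒ +0.487443;  D = +0.322504-0.365503i
d^4_{-3,2}: k∈[5..6] ⇒ +0.434373 -0.820496 = -0.386123;  D = -0.173865+0.344764i
d^4_{-2,2}: k∈[4..6] ⇒ +0.243838 -1.105417 +0.522012 = -0.339568;  D = -0.071179+0.332024i
d^4_{-1,2}: k∈[3..5] ⇒ +0.096573 -0.820888 +0.930355 = +0.206041;  D = -0.009211-0.205835i
d^4_{0,2}: k∈[2..4] ⇒ +0.027214 -0.411244 +0.873909 = +0.489879;  D = -0.145059-0.467910i
d^4_{1,2}: k∈[1..3] ⇒ +0.005113 -0.144860 +0.547258 = +0.407511;  D = -0.215261-0.346017i
d^4_{2,2}: k∈[0..2] ⇒ +0.000506 -0.034424 +0.243838 = +0.209920;  D = -0.152392-0.144372i
d^4_{3,2}: k∈[0..1] ⇒ -0.004509 +0.076653 = +0.072144;  D = -0.063226-0.034744i
d^4_{4,2}: single k=0 term ⇒ +0.015179;  D = -0.014720-0.003705i
Y_4^{m'}(θ=2.8096,φ=2.3224) and Σ D·Y over m':
  (+0.3225-0.3655i)·(-0.0049-0.0007i)  (-0.1739+0.3448i)·(-0.0318+0.0259i)  (-0.0712+0.3320i)·(-0.0126+0.1864i)  (-0.0092-0.2058i)·(+0.3241+0.3468i)  (-0.1451-0.4679i)·(+0.4386+0.0000i)  (-0.2153-0.3460i)·(-0.3241+0.3468i)  (-0.1524-0.1444i)·(-0.0126-0.1864i)  (-0.0632-0.0347i)·(+0.0318+0.0259i)  (-0.0147-0.0037i)·(-0.0049+0.0007i)
Y_4^2(R⁻¹ n̂) = +0.102313-0.241442i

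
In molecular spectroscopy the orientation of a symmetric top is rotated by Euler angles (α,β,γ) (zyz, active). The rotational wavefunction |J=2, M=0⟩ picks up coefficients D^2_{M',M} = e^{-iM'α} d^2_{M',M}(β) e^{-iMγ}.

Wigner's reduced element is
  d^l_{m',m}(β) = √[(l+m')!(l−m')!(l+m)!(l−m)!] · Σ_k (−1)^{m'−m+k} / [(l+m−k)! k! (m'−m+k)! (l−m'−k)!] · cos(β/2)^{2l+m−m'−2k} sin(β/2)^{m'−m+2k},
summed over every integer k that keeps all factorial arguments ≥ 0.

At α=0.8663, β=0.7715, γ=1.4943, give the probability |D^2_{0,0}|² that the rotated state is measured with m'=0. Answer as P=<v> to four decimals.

P=0.0734

Split into d^2_{0,0}(β=0.7715) × two z-phases.
With c≡cos(β/2)=0.926517 and s≡sin(β/2)=0.376254, N=[2·2·2·2]^{1/2}=4.000000
k: max(0,(0)−(0))=0 … min(2+(0),2−(0))=2
  k=0: (−1)^0·4.0000/(4)·0.9265^4·0.3763^0 = +0.736907
  k=1: (−1)^1·4.0000/(1)·0.9265^2·0.3763^2 = -0.486104
  k=2: (−1)^2·4.0000/(4)·0.9265^0·0.3763^4 = +0.020041
d^2_{0,0}(0.7715) = +0.736907 -0.486104 +0.020041 = +0.270845
|D^2_{0,0}|² = |d^2_{0,0}(β)|² = (+0.270845)² = 0.073357 (the z-rotation phases have unit modulus)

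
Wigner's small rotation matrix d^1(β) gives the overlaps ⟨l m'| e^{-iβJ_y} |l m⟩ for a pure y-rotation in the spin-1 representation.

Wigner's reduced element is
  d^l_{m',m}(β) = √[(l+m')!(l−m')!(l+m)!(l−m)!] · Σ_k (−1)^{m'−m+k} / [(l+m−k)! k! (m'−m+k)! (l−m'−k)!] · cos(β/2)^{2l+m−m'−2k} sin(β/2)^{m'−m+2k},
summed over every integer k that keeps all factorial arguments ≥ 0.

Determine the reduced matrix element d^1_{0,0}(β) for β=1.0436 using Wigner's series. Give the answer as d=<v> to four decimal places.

d^1_{0,0}(β=1.0436) via Wigner's sum:
Half-angle: c=0.866923, s=0.498441. N=√(1·1·1·1)=1.000000
The bounds max(0,m−m')=0 and min(l+m,l−m')=1 give 2 terms
  k=0: (−1)^0·1.0000/(1)·0.8669^2·0.4984^0 = +0.751556
  k=1: (−1)^1·1.0000/(1)·0.8669^0·0.4984^2 = -0.248444
d^1_{0,0}(1.0436) = +0.751556 -0.248444 = +0.503112

d=0.5031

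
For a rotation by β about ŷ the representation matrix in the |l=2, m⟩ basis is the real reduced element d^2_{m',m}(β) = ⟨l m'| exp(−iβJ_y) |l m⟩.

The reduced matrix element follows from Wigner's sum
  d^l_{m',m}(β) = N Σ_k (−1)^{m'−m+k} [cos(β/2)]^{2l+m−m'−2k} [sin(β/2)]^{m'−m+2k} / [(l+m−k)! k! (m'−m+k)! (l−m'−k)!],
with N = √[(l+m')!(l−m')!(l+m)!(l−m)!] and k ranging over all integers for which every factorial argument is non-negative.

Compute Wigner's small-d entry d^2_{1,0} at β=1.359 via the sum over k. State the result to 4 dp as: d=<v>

d^2_{1,0}(β=1.359) via Wigner's sum:
With c≡cos(β/2)=0.777887 and s≡sin(β/2)=0.628404, N=[6·1·2·2]^{1/2}=4.898979
Admissible k: 0..1 (factorial args all ≥0)
  k=0: (−1)^1·4.8990/(2)·0.7779^3·0.6284^1 = -0.724543
  k=1: (−1)^2·4.8990/(2)·0.7779^1·0.6284^3 = +0.472835
d^2_{1,0}(1.359) = -0.724543 +0.472835 = -0.251708

d=-0.2517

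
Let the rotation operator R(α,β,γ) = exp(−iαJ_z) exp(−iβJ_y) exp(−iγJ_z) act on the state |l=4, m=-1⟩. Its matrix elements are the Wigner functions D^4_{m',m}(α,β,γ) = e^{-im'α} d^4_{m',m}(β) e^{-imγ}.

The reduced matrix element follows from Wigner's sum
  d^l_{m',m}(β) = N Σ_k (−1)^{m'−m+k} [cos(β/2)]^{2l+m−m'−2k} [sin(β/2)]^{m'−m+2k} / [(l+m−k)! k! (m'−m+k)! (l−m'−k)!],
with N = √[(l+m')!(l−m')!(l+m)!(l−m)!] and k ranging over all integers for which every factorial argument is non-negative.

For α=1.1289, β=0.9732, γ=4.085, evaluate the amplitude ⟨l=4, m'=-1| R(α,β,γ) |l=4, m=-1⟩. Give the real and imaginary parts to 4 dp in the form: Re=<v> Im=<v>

Re=-0.1913 Im=0.3488

Split into d^4_{-1,-1}(β=0.9732) × two z-phases.
Half-angle: c=0.883928, s=0.467623. N=√(6·120·6·120)=720.000000
k: max(0,(-1)−(-1))=0 … min(4+(-1),4−(-1))=3
  k=0: (−1)^0·720.0000/(720)·0.8839^8·0.4676^0 = +0.372679
  k=1: (−1)^1·720.0000/(48)·0.8839^6·0.4676^2 = -1.564532
  k=2: (−1)^2·720.0000/(24)·0.8839^4·0.4676^4 = +0.875735
  k=3: (−1)^3·720.0000/(72)·0.8839^2·0.4676^6 = -0.081698
d^4_{-1,-1}(0.9732) = +0.372679 -1.564532 +0.875735 -0.081698 = -0.397815
Phases: e^{-i·(-1)·1.1289}=+0.427654+0.903942i, e^{-i·(-1)·4.085}=-0.587033-0.809563i ⇒ D=-0.191250+0.348827i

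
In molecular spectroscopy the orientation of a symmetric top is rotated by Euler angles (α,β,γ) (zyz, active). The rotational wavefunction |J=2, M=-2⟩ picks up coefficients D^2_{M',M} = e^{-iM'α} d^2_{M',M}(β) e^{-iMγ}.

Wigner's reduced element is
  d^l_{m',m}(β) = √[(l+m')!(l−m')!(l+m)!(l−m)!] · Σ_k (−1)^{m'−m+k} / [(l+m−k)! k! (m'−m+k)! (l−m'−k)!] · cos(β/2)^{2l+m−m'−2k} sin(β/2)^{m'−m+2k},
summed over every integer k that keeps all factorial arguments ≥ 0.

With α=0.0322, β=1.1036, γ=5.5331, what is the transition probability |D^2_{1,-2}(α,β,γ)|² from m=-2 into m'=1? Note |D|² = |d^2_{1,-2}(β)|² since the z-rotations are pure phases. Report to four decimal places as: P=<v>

P=0.0602

D^2_{1,-2}(0.0322,1.1036,5.5331) = e^{-i·1·0.0322}·d^2_{1,-2}(1.1036)·e^{-i·-2·5.5331}. Compute d first:
Half-angle: c=0.851582, s=0.524221. N=√(6·1·1·24)=12.000000
k∈{0} keeps every argument non-negative
  k=0: (−1)^3·12.0000/(6)·0.8516^1·0.5242^3 = -0.245358
d^2_{1,-2}(1.1036) = -0.245358
|D^2_{1,-2}|² = |d^2_{1,-2}(β)|² = (-0.245358)² = 0.060200 (the z-rotation phases have unit modulus)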